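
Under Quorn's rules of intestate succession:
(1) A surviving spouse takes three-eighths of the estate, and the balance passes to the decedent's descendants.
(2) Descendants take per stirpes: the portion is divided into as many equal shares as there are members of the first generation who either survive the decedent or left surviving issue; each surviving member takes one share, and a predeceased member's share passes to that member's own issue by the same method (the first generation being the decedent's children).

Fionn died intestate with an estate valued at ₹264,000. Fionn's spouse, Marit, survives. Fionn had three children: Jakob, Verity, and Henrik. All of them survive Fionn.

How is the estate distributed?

Marit takes three-eighths of ₹264,000 = ₹99,000. The remaining ₹165,000 passes to the descendants.
The descendants' portion (₹165,000) is divided into 3 shares of ₹55,000: Jakob, Verity, and Henrik each take ₹55,000.

Marit: ₹99,000; Jakob: ₹55,000; Verity: ₹55,000; Henrik: ₹55,000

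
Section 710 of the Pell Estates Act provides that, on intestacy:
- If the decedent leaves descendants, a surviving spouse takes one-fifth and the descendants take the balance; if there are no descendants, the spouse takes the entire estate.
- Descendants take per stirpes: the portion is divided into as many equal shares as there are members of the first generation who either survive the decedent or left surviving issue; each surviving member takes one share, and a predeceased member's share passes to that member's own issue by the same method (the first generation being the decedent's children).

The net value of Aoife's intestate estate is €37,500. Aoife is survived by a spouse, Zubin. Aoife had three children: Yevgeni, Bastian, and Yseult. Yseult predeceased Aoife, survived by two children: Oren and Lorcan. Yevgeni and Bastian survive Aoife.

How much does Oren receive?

Oren receives €5,000.

Zubin takes one-fifth of €37,500 = €7,500. The remaining €30,000 passes to the descendants.
The descendants' portion (€30,000) is divided into 3 shares of €10,000: Yevgeni and Bastian each take €10,000; Yseult's €10,000 share passes to Yseult's issue.
Yseult's share (€10,000) is divided into 2 shares of €5,000: Oren and Lorcan each take €5,000.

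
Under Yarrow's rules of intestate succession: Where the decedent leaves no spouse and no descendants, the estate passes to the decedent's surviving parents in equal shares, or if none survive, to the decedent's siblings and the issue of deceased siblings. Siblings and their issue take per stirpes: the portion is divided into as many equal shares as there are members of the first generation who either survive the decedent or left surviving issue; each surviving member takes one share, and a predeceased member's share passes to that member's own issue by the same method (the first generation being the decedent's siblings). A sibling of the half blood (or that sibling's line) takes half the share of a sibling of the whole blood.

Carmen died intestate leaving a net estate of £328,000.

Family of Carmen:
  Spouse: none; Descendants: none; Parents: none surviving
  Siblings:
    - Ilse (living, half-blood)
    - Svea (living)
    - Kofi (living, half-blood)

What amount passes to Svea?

The entire £328,000 passes to the siblings and their issue.
Counting each half-blood sibling's line as half a unit, there are 2 units in £328,000, so one unit is £164,000. Whole-blood lines (Svea) take £164,000 each; half-blood lines (Ilse and Kofi) take £82,000 each.

Svea receives £164,000.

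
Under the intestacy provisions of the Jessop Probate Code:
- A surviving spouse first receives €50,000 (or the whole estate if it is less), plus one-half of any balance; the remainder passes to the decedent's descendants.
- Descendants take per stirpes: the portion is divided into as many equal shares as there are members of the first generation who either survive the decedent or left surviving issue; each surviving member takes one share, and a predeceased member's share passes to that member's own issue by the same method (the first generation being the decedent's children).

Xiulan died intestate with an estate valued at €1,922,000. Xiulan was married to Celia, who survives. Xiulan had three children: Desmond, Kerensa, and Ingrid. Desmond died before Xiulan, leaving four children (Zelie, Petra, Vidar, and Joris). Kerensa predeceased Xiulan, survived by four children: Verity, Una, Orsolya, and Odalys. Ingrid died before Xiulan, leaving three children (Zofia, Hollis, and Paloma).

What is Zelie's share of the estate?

Celia first takes €50,000, leaving a balance of €1,872,000. Celia then takes one-half of the balance (€936,000), for a total of €986,000. The remaining €936,000 passes to the descendants.
The descendants' portion (€936,000) is divided into 3 shares of €312,000: Desmond's €312,000 share passes to Desmond's issue; Kerensa's €312,000 share passes to Kerensa's issue; Ingrid's €312,000 share passes to Ingrid's issue.
Desmond's share (€312,000) is divided into 4 shares of €78,000: Zelie, Petra, Vidar, and Joris each take €78,000.
Kerensa's share (€312,000) is divided into 4 shares of €78,000: Verity, Una, Orsolya, and Odalys each take €78,000.
Ingrid's share (€312,000) is divided into 3 shares of €104,000: Zofia, Hollis, and Paloma each take €104,000.

Zelie receives €78,000.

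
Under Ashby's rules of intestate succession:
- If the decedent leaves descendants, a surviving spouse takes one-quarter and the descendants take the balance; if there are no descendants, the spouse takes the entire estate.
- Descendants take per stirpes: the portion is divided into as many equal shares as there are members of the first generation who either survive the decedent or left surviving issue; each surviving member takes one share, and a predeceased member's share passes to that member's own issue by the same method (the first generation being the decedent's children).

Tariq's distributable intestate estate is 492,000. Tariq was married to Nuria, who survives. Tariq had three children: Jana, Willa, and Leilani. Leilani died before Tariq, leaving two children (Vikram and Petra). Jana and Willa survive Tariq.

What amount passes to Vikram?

Nuria takes one-quarter of 492,000 = 123,000. The remaining 369,000 passes to the descendants.
The descendants' portion (369,000) is divided into 3 shares of 123,000: Jana and Willa each take 123,000; Leilani's 123,000 share passes to Leilani's issue.
Leilani's share (123,000) is divided into 2 shares of 61,500: Vikram and Petra each take 61,500.

Vikram receives 61,500.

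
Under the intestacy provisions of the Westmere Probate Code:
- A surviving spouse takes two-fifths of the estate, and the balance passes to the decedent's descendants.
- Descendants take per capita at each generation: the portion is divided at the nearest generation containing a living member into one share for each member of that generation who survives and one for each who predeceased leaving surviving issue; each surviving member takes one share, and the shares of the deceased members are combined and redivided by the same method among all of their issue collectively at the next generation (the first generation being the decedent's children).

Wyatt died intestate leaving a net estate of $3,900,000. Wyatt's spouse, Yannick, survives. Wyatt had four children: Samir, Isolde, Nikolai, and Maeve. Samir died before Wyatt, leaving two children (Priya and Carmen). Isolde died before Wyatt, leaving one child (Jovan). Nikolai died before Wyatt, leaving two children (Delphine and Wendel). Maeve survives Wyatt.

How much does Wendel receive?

Wendel receives $351,000.

Yannick takes two-fifths of $3,900,000 = $1,560,000. The remaining $2,340,000 passes to the descendants.
The descendants' portion ($2,340,000) is divided at the children's generation into 4 shares of $585,000. Maeve takes $585,000. The 3 shares of the deceased (Samir, Isolde, and Nikolai) are combined into a pool of $1,755,000.
That pool ($1,755,000) is divided at the grandchildren's generation equally among Priya, Carmen, Jovan, Delphine, and Wendel: $351,000 each.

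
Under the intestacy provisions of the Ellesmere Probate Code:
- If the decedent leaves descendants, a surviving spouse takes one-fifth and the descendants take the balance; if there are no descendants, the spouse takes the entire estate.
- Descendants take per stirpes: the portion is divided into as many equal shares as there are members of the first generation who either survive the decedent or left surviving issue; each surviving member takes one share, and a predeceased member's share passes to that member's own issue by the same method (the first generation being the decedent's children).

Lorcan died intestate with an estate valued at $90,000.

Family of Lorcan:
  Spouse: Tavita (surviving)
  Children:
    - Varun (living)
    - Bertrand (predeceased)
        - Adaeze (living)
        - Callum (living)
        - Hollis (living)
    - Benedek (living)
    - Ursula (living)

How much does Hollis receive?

Tavita takes one-fifth of $90,000 = $18,000. The remaining $72,000 passes to the descendants.
The descendants' portion ($72,000) is divided into 4 shares of $18,000: Varun, Benedek, and Ursula each take $18,000; Bertrand's $18,000 share passes to Bertrand's issue.
Bertrand's share ($18,000) is divided into 3 shares of $6,000: Adaeze, Callum, and Hollis each take $6,000.

Hollis receives $6,000.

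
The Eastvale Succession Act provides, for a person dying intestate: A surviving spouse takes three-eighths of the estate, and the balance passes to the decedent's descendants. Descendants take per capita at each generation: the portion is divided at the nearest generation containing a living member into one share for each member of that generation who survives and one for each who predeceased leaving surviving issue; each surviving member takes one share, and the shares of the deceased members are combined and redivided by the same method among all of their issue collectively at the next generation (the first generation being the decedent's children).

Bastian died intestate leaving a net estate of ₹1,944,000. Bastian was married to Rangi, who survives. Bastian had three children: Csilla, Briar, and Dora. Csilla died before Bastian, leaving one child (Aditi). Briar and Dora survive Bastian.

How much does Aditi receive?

Aditi receives ₹405,000.

Rangi takes three-eighths of ₹1,944,000 = ₹729,000. The remaining ₹1,215,000 passes to the descendants.
The descendants' portion (₹1,215,000) is divided at the children's generation into 3 shares of ₹405,000. Briar and Dora each take ₹405,000. The remaining share for the deceased Csilla (₹405,000) is carried to the next generation.
That pool (₹405,000) passes entirely to Aditi, the sole taker at the grandchildren's generation.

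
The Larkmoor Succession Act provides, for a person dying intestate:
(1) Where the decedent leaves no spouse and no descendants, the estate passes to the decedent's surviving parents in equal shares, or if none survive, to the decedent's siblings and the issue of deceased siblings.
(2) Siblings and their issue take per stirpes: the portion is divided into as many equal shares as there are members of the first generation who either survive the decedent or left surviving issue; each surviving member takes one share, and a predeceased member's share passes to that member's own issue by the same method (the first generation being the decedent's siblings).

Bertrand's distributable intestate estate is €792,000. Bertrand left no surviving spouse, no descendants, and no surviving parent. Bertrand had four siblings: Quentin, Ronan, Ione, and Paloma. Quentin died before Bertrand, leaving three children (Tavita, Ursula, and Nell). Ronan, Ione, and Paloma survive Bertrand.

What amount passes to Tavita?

Tavita receives €66,000.

The entire €792,000 passes to the siblings and their issue.
That amount (€792,000) is divided into 4 shares of €198,000: Ronan, Ione, and Paloma each take €198,000; Quentin's €198,000 share passes to Quentin's issue.
Quentin's share (€198,000) is divided into 3 shares of €66,000: Tavita, Ursula, and Nell each take €66,000.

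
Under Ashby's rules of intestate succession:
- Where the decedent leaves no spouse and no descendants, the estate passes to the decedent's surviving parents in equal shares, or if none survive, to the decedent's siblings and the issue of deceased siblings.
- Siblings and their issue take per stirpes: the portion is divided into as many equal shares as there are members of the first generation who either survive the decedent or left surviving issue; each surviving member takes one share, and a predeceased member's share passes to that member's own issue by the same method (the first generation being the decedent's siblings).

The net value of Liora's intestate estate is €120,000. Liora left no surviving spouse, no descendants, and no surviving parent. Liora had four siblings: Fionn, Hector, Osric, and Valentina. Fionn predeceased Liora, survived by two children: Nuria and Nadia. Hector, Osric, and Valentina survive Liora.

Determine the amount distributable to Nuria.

Nuria receives €15,000.

The entire €120,000 passes to the siblings and their issue.
That amount (€120,000) is divided into 4 shares of €30,000: Hector, Osric, and Valentina each take €30,000; Fionn's €30,000 share passes to Fionn's issue.
Fionn's share (€30,000) is divided into 2 shares of €15,000: Nuria and Nadia each take €15,000.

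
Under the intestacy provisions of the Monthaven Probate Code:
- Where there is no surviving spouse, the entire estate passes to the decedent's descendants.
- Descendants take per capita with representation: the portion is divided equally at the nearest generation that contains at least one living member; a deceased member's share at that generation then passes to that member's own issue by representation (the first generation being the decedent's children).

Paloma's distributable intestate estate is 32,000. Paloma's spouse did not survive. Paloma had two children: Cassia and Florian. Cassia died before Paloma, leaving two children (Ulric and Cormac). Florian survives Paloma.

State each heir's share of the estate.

Ulric: 8,000; Cormac: 8,000; Florian: 16,000

The entire 32,000 passes to the descendants.
That amount (32,000) is divided into 2 shares of 16,000: Florian takes 16,000; Cassia's 16,000 share passes to Cassia's issue.
Cassia's share (16,000) is divided into 2 shares of 8,000: Ulric and Cormac each take 8,000.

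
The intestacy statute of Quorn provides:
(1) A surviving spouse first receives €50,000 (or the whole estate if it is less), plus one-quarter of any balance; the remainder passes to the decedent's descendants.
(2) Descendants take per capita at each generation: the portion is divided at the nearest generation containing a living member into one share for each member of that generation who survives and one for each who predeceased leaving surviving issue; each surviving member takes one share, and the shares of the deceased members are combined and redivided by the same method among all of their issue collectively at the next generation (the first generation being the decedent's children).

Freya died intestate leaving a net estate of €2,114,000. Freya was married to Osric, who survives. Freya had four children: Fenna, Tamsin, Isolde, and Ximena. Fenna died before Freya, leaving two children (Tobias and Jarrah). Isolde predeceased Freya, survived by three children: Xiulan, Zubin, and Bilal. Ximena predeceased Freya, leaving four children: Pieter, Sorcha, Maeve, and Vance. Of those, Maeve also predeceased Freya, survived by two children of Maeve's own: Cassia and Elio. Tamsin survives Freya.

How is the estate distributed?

Osric first takes €50,000, leaving a balance of €2,064,000. Osric then takes one-quarter of the balance (€516,000), for a total of €566,000. The remaining €1,548,000 passes to the descendants.
The descendants' portion (€1,548,000) is divided at the children's generation into 4 shares of €387,000. Tamsin takes €387,000. The 3 shares of the deceased (Fenna, Isolde, and Ximena) are combined into a pool of €1,161,000.
That pool (€1,161,000) is divided at the grandchildren's generation into 9 shares of €129,000. Tobias, Jarrah, Xiulan, Zubin, Bilal, Pieter, Sorcha, and Vance each take €129,000. The remaining share for the deceased Maeve (€129,000) is carried to the next generation.
That pool (€129,000) is divided at the great-grandchildren's generation equally among Cassia and Elio: €64,500 each.

Osric: €566,000; Tobias: €129,000; Jarrah: €129,000; Tamsin: €387,000; Xiulan: €129,000; Zubin: €129,000; Bilal: €129,000; Pieter: €129,000; Sorcha: €129,000; Cassia: €64,500; Elio: €64,500; Vance: €129,000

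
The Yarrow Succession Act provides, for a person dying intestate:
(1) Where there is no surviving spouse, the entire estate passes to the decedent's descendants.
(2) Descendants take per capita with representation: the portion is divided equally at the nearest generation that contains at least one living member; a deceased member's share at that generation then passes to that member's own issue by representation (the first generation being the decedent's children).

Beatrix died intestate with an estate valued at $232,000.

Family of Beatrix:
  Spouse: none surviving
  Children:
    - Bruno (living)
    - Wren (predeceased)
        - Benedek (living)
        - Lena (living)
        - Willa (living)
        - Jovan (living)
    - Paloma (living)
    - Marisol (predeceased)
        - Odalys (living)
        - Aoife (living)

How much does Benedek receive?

The entire $232,000 passes to the descendants.
That amount ($232,000) is divided into 4 shares of $58,000: Bruno and Paloma each take $58,000; Wren's $58,000 share passes to Wren's issue; Marisol's $58,000 share passes to Marisol's issue.
Wren's share ($58,000) is divided into 4 shares of $14,500: Benedek, Lena, Willa, and Jovan each take $14,500.
Marisol's share ($58,000) is divided into 2 shares of $29,000: Odalys and Aoife each take $29,000.

Benedek receives $14,500.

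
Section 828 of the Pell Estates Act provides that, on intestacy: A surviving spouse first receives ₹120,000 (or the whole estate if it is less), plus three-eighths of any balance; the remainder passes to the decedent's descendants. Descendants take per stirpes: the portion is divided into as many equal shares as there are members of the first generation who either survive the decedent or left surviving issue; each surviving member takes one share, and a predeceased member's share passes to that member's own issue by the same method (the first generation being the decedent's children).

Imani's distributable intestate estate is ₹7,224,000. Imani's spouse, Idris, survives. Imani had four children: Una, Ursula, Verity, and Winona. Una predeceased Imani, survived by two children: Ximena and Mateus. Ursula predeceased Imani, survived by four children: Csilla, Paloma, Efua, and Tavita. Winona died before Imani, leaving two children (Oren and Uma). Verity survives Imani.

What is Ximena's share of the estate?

Ximena receives ₹555,000.

Idris first takes ₹120,000, leaving a balance of ₹7,104,000. Idris then takes three-eighths of the balance (₹2,664,000), for a total of ₹2,784,000. The remaining ₹4,440,000 passes to the descendants.
The descendants' portion (₹4,440,000) is divided into 4 shares of ₹1,110,000: Verity takes ₹1,110,000; Una's ₹1,110,000 share passes to Una's issue; Ursula's ₹1,110,000 share passes to Ursula's issue; Winona's ₹1,110,000 share passes to Winona's issue.
Una's share (₹1,110,000) is divided into 2 shares of ₹555,000: Ximena and Mateus each take ₹555,000.
Ursula's share (₹1,110,000) is divided into 4 shares of ₹277,500: Csilla, Paloma, Efua, and Tavita each take ₹277,500.
Winona's share (₹1,110,000) is divided into 2 shares of ₹555,000: Oren and Uma each take ₹555,000.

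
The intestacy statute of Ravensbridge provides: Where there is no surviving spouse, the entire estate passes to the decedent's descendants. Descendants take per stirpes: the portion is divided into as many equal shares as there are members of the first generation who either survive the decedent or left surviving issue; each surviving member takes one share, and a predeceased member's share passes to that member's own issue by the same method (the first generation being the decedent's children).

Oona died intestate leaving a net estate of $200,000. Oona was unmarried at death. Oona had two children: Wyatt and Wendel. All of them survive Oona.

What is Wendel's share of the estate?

The entire $200,000 passes to the descendants.
That amount ($200,000) is divided into 2 shares of $100,000: Wyatt and Wendel each take $100,000.

Wendel receives $100,000.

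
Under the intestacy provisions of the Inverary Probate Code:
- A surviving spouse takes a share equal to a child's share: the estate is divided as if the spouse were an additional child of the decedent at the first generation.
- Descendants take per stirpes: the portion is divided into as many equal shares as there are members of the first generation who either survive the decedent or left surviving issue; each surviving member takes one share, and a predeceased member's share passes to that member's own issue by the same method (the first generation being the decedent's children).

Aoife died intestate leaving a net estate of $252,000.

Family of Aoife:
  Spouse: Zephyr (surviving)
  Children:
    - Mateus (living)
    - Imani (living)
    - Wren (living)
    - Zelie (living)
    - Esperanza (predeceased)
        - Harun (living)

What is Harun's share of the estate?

Harun receives $42,000.

The spouse counts as an additional share at the children's level, so there are 6 primary shares of $42,000. Zephyr takes one such share ($42,000).
The children's combined portion ($210,000) is divided into 5 shares of $42,000: Mateus, Imani, Wren, and Zelie each take $42,000; Esperanza's $42,000 share passes to Esperanza's issue.
Esperanza's share ($42,000) passes entirely to Harun.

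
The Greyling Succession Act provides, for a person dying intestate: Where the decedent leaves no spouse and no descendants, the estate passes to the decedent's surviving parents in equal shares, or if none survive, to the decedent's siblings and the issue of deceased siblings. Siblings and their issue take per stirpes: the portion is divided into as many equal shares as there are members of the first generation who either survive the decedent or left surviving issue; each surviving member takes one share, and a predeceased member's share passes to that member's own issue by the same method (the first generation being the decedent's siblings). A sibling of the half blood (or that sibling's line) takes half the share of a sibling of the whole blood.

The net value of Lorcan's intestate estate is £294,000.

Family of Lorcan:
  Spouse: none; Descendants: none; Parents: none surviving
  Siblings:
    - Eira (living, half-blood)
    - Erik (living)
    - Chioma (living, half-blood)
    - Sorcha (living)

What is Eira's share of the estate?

The entire £294,000 passes to the siblings and their issue.
Counting each half-blood sibling's line as half a unit, there are 3 units in £294,000, so one unit is £98,000. Whole-blood lines (Erik and Sorcha) take £98,000 each; half-blood lines (Eira and Chioma) take £49,000 each.

Eira receives £49,000.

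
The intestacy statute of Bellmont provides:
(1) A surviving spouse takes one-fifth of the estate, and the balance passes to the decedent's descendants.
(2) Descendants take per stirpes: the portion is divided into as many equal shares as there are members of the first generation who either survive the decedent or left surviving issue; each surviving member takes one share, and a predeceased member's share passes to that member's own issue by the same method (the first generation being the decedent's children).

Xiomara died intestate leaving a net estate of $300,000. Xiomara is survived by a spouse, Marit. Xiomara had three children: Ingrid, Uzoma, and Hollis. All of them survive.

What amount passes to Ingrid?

Ingrid receives $80,000.

Marit takes one-fifth of $300,000 = $60,000. The remaining $240,000 passes to the descendants.
The descendants' portion ($240,000) is divided into 3 shares of $80,000: Ingrid, Uzoma, and Hollis each take $80,000.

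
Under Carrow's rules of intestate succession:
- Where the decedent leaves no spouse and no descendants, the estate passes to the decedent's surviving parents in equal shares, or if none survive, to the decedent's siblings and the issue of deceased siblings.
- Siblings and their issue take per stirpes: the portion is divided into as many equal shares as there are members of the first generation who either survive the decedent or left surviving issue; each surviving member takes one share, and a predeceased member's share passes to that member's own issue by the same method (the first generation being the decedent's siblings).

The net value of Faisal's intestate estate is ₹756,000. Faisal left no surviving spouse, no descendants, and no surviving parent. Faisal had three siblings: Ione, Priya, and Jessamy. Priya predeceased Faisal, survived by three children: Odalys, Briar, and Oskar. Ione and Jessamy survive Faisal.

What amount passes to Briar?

Briar receives ₹84,000.

The entire ₹756,000 passes to the siblings and their issue.
That amount (₹756,000) is divided into 3 shares of ₹252,000: Ione and Jessamy each take ₹252,000; Priya's ₹252,000 share passes to Priya's issue.
Priya's share (₹252,000) is divided into 3 shares of ₹84,000: Odalys, Briar, and Oskar each take ₹84,000.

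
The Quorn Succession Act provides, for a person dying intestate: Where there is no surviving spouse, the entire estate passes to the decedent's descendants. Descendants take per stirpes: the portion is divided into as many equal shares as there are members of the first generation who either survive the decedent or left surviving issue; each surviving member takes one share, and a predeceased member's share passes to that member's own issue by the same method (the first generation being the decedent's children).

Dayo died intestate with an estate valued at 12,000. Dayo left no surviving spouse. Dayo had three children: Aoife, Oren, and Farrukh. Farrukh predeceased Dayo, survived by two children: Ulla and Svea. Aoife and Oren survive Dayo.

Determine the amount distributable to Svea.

The entire 12,000 passes to the descendants.
That amount (12,000) is divided into 3 shares of 4,000: Aoife and Oren each take 4,000; Farrukh's 4,000 share passes to Farrukh's issue.
Farrukh's share (4,000) is divided into 2 shares of 2,000: Ulla and Svea each take 2,000.

Svea receives 2,000.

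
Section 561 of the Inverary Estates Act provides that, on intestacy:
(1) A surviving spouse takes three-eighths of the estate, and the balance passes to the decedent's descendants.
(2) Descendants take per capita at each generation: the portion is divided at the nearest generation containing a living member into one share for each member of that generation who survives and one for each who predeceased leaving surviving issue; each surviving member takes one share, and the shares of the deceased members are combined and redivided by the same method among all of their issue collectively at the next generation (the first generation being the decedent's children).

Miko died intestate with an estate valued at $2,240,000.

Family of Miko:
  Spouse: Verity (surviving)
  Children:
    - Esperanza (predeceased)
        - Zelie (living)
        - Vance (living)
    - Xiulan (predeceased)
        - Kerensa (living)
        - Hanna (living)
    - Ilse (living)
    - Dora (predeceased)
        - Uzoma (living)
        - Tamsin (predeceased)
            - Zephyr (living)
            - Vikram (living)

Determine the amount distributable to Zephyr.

Verity takes three-eighths of $2,240,000 = $840,000. The remaining $1,400,000 passes to the descendants.
The descendants' portion ($1,400,000) is divided at the children's generation into 4 shares of $350,000. Ilse takes $350,000. The 3 shares of the deceased (Esperanza, Xiulan, and Dora) are combined into a pool of $1,050,000.
That pool ($1,050,000) is divided at the grandchildren's generation into 6 shares of $175,000. Zelie, Vance, Kerensa, Hanna, and Uzoma each take $175,000. The remaining share for the deceased Tamsin ($175,000) is carried to the next generation.
That pool ($175,000) is divided at the great-grandchildren's generation equally among Zephyr and Vikram: $87,500 each.

Zephyr receives $87,500.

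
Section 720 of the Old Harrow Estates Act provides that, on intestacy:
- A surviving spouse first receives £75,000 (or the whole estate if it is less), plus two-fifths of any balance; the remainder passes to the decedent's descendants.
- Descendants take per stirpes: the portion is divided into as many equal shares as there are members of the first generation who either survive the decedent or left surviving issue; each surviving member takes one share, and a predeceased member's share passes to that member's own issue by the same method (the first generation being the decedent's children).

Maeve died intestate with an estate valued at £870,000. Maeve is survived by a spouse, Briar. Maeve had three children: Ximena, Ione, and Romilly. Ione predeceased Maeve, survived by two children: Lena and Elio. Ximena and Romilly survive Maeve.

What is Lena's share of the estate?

Briar first takes £75,000, leaving a balance of £795,000. Briar then takes two-fifths of the balance (£318,000), for a total of £393,000. The remaining £477,000 passes to the descendants.
The descendants' portion (£477,000) is divided into 3 shares of £159,000: Ximena and Romilly each take £159,000; Ione's £159,000 share passes to Ione's issue.
Ione's share (£159,000) is divided into 2 shares of £79,500: Lena and Elio each take £79,500.

Lena receives £79,500.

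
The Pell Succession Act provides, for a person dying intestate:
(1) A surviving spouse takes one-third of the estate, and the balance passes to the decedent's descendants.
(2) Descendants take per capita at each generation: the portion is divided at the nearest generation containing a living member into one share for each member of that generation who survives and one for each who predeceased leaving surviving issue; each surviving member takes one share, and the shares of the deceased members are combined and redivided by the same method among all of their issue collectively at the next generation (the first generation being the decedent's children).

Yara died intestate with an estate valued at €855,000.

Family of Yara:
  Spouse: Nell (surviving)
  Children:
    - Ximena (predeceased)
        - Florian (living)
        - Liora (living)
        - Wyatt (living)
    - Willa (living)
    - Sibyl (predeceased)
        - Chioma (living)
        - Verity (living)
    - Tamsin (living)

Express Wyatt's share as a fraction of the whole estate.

Wyatt receives 1/15 of the estate.

Nell takes one-third of €855,000 = €285,000. The remaining €570,000 passes to the descendants.
The descendants' portion (€570,000) is divided at the children's generation into 4 shares of €142,500. Willa and Tamsin each take €142,500. The 2 shares of the deceased (Ximena and Sibyl) are combined into a pool of €285,000.
That pool (€285,000) is divided at the grandchildren's generation equally among Florian, Liora, Wyatt, Chioma, and Verity: €57,000 each.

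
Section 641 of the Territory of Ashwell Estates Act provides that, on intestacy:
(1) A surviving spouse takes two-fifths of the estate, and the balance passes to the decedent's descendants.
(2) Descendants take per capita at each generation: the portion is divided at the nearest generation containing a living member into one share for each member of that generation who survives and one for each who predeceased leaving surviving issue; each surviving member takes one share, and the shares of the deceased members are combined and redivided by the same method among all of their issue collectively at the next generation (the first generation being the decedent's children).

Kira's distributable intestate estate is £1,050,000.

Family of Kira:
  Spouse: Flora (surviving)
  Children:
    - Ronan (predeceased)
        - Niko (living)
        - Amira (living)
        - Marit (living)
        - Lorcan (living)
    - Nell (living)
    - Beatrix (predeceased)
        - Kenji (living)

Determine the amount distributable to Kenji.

Flora takes two-fifths of £1,050,000 = £420,000. The remaining £630,000 passes to the descendants.
The descendants' portion (£630,000) is divided at the children's generation into 3 shares of £210,000. Nell takes £210,000. The 2 shares of the deceased (Ronan and Beatrix) are combined into a pool of £420,000.
That pool (£420,000) is divided at the grandchildren's generation equally among Niko, Amira, Marit, Lorcan, and Kenji: £84,000 each.

Kenji receives £84,000.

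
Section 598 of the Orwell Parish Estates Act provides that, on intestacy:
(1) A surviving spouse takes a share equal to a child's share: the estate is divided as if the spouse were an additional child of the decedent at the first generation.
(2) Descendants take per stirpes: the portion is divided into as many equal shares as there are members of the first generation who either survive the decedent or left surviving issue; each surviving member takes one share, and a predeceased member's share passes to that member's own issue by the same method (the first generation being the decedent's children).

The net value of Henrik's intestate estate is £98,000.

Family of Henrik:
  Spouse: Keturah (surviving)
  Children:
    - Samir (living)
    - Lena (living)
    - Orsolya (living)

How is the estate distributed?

Keturah: £24,500; Samir: £24,500; Lena: £24,500; Orsolya: £24,500

The spouse counts as an additional share at the children's level, so there are 4 primary shares of £24,500. Keturah takes one such share (£24,500).
The children's combined portion (£73,500) is divided into 3 shares of £24,500: Samir, Lena, and Orsolya each take £24,500.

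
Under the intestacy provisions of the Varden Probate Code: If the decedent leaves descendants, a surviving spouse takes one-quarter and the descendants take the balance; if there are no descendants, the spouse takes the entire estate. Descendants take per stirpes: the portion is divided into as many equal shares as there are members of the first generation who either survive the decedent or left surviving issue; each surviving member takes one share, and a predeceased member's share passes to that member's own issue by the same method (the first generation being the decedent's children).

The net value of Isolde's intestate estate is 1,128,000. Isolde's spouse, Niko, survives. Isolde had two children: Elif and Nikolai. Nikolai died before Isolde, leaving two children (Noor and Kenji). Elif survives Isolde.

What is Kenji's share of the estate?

Niko takes one-quarter of 1,128,000 = 282,000. The remaining 846,000 passes to the descendants.
The descendants' portion (846,000) is divided into 2 shares of 423,000: Elif takes 423,000; Nikolai's 423,000 share passes to Nikolai's issue.
Nikolai's share (423,000) is divided into 2 shares of 211,500: Noor and Kenji each take 211,500.

Kenji receives 211,500.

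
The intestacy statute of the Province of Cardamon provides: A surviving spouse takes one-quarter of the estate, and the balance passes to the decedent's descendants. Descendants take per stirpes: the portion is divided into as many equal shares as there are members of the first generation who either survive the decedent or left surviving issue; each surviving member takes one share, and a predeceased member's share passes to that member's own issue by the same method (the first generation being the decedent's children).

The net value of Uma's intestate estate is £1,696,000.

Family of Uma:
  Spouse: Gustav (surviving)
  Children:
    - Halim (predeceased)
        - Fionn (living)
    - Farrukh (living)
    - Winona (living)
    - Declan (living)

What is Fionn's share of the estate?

Fionn receives £318,000.

Gustav takes one-quarter of £1,696,000 = £424,000. The remaining £1,272,000 passes to the descendants.
The descendants' portion (£1,272,000) is divided into 4 shares of £318,000: Farrukh, Winona, and Declan each take £318,000; Halim's £318,000 share passes to Halim's issue.
Halim's share (£318,000) passes entirely to Fionn.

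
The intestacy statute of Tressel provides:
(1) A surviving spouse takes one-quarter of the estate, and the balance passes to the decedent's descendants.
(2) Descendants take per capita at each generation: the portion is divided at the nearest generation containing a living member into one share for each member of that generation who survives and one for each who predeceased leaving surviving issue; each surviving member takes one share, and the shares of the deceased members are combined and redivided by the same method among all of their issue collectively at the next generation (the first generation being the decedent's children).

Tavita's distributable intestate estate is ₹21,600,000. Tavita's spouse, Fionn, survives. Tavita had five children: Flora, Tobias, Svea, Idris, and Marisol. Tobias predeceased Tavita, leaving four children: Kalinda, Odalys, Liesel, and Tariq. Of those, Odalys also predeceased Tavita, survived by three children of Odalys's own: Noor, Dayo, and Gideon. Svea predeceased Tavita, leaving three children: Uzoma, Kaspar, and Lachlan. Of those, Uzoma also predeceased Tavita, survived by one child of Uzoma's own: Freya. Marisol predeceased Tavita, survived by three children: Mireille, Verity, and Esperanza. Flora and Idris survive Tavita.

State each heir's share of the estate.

Fionn takes one-quarter of ₹21,600,000 = ₹5,400,000. The remaining ₹16,200,000 passes to the descendants.
The descendants' portion (₹16,200,000) is divided at the children's generation into 5 shares of ₹3,240,000. Flora and Idris each take ₹3,240,000. The 3 shares of the deceased (Tobias, Svea, and Marisol) are combined into a pool of ₹9,720,000.
That pool (₹9,720,000) is divided at the grandchildren's generation into 10 shares of ₹972,000. Kalinda, Liesel, Tariq, Kaspar, Lachlan, Mireille, Verity, and Esperanza each take ₹972,000. The 2 shares of the deceased (Odalys and Uzoma) are combined into a pool of ₹1,944,000.
That pool (₹1,944,000) is divided at the great-grandchildren's generation equally among Noor, Dayo, Gideon, and Freya: ₹486,000 each.

Fionn: ₹5,400,000; Flora: ₹3,240,000; Kalinda: ₹972,000; Noor: ₹486,000; Dayo: ₹486,000; Gideon: ₹486,000; Liesel: ₹972,000; Tariq: ₹972,000; Freya: ₹486,000; Kaspar: ₹972,000; Lachlan: ₹972,000; Idris: ₹3,240,000; Mireille: ₹972,000; Verity: ₹972,000; Esperanza: ₹972,000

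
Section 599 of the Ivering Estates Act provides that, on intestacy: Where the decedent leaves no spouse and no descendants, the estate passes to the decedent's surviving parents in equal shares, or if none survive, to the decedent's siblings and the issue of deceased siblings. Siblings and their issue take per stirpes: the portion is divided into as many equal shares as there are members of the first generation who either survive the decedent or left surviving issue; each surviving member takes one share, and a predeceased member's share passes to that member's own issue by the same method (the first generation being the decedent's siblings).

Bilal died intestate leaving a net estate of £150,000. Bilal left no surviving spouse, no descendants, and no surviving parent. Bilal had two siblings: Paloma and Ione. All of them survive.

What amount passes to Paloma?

Paloma receives £75,000.

The entire £150,000 passes to the siblings and their issue.
That amount (£150,000) is divided into 2 shares of £75,000: Paloma and Ione each take £75,000.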